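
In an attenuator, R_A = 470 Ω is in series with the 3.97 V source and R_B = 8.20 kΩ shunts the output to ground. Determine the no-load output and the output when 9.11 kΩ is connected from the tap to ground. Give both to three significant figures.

Unloaded: 3.75 V; loaded: 3.58 V

Open-circuit: V = 3.97 × 8200/(470 + 8200) = 3.75 V.
With the load, R_B becomes R_B‖R_L = 4316 Ω, so V = 3.97 × 4316/4786 = 3.58 V.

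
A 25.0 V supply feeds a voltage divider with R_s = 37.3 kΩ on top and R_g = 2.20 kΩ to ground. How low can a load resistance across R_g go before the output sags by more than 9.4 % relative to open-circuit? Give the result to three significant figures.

R_L(min) ≈ 20.0 kΩ

Output resistance R_th = R_s‖R_g = (37.3 × 2.20)/39.50 = 2.077 kΩ.
The fractional drop is R_th/(R_th + R_L); requiring this ≤ 0.0940 gives R_L ≥ R_th(1/0.0940 − 1) = 2.077 × 9.638 = 20.0 kΩ.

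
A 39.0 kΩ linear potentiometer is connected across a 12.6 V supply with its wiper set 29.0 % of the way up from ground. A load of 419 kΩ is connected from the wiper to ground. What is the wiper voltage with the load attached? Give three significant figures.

The wiper splits the pot into (1−α)R = 27.69 kΩ above and αR = 11.31 kΩ below.
Lower section ‖ load = 11.01 kΩ.
V_wiper = 12.6 × 11.01/(27.69 + 11.01) = 3.59 V.

V ≈ 3.59 V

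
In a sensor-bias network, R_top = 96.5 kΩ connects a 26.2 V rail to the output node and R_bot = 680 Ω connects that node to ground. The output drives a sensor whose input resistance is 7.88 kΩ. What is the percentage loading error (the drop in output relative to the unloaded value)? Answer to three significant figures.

7.89 %

The divider's output (Thévenin) resistance is R_top‖R_bot = 675.2 Ω.
Fractional drop under load = R_th/(R_th + R_L) = 675.2 / (675.2 + 7880) = 0.07893.
So the output falls by 7.89 %.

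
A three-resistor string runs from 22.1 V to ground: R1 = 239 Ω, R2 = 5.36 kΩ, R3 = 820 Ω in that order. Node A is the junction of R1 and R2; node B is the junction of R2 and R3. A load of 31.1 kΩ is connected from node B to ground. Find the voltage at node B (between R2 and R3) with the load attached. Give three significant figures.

At node B, R3 is in parallel with the load: R3‖R_L = 798.9 Ω.
Below node A the resistance is R2 + (R3‖R_L) = 6159 Ω, so V_A = 22.1 × 6159/6398 = 21.27 V.
Then V_B = V_A × (R3‖R_L)/(R2 + R3‖R_L) = 21.27 × 798.9/6159 = 2.76 V.

V ≈ 2.76 V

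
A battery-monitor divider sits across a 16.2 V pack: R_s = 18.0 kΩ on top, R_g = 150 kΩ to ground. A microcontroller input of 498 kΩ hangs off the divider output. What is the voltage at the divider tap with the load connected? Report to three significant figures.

The load sits in parallel with R_g: R_g‖R_L = (150 × 498) / (150 + 498) = 115.3 kΩ.
V_out = 16.2 × 115.3 / (18.0 + 115.3) = 16.2 × 115.3/133.3 = 14.0 V.

V_out ≈ 14.0 V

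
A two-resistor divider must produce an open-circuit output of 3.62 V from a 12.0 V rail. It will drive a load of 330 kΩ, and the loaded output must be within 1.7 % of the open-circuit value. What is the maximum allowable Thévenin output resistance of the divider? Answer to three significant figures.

R_th ≤ 5.71 kΩ

Loading drop = R_th/(R_th + R_L) ≤ 0.0170, so R_th ≤ R_L · ε/(1−ε) = 330 kΩ × 0.0170/0.9830 = 5.71 kΩ.
(Any R1, R2 with R2/(R1+R2) = 0.302 and R1‖R2 ≤ 5.71 kΩ will meet the spec.)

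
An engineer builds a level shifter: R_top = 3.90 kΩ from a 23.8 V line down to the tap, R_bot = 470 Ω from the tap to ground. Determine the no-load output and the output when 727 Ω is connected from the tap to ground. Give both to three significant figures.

Open-circuit: V = 23.8 × 470/(3900 + 470) = 2.56 V.
With the load, R_bot becomes R_bot‖R_L = 285.5 Ω, so V = 23.8 × 285.5/4185 = 1.62 V.

Unloaded: 2.56 V; loaded: 1.62 V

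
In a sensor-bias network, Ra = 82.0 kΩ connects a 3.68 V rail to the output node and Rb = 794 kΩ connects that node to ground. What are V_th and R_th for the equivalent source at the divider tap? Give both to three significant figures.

V_th = 3.34 V, R_th = 74.3 kΩ

V_th is the open-circuit tap voltage: 3.68 × 794/(82.0 + 794) = 3.34 V.
With the supply zeroed, Ra and Rb appear in parallel from the tap: R_th = Ra‖Rb = (82.0 × 794)/876.0 = 74.3 kΩ.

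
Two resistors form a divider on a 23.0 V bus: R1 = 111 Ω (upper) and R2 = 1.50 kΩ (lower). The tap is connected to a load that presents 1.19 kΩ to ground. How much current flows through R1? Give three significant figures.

I ≈ 29.7 mA

R2‖R_L = 663.6 Ω, so the source sees R1 + R2‖R_L = 774.6 Ω.
I = 23.0 V / 774.6 Ω = 29.7 mA.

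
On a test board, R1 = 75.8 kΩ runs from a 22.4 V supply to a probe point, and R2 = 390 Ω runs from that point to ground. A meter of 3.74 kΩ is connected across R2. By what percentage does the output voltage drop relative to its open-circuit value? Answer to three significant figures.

9.40 %

Unloaded V = 22.4 × 390/76190 = 0.11466 V.
Loaded: R2‖R_L = 353.2 Ω, giving V = 22.4 × 353.2/76150 = 0.10388 V.
Drop = (0.11466 − 0.10388) / 0.11466 = 9.40 %.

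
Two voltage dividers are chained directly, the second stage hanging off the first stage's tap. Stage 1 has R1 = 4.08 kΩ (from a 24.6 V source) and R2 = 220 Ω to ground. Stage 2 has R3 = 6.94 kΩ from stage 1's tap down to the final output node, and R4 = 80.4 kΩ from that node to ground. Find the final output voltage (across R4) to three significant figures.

V_out ≈ 1.16 V

Stage 2 presents R3+R4 = 87340 Ω as a load on stage 1's tap.
Stage 1's lower leg becomes R2‖(R3+R4) = 219.4 Ω, so V_mid = 24.6 × 219.4/4299 = 1.256 V.
Stage 2 is itself unloaded: V_out = V_mid × R4/(R3+R4) = 1.256 × 80400/87340 = 1.16 V.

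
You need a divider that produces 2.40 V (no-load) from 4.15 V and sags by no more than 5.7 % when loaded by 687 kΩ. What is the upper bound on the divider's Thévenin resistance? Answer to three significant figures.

R_th ≤ 41.5 kΩ

Loading drop = R_th/(R_th + R_L) ≤ 0.0570, so R_th ≤ R_L · ε/(1−ε) = 687 kΩ × 0.0570/0.9430 = 41.5 kΩ.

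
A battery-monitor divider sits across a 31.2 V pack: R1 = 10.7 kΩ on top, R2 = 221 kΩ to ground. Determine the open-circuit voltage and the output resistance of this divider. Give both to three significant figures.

V_th is the open-circuit tap voltage: 31.2 × 221/(10.7 + 221) = 29.8 V.
With the supply zeroed, R1 and R2 appear in parallel from the tap: R_th = R1‖R2 = (10.7 × 221)/231.7 = 10.2 kΩ.

V_th = 29.8 V, R_th = 10.2 kΩ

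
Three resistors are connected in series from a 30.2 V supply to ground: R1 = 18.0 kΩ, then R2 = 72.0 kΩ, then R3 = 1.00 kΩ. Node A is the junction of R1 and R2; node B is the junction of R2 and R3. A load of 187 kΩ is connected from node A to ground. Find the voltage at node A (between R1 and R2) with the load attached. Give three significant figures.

Below node A the series string R2+R3 = 73.00 kΩ sits in parallel with the 187 kΩ load: 52.50 kΩ.
V_A = 30.2 × 52.50/(18.0 + 52.50) = 22.5 V.

V ≈ 22.5 V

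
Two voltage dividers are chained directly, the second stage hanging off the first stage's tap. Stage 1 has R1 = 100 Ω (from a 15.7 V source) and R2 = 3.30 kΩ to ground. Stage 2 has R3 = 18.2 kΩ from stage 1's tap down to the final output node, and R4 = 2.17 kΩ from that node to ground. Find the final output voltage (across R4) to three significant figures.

Stage 2 presents R3+R4 = 20370 Ω as a load on stage 1's tap.
Stage 1's lower leg becomes R2‖(R3+R4) = 2840 Ω, so V_mid = 15.7 × 2840/2940 = 15.17 V.
Stage 2 is itself unloaded: V_out = V_mid × R4/(R3+R4) = 15.17 × 2170/20370 = 1.62 V.

V_out ≈ 1.62 V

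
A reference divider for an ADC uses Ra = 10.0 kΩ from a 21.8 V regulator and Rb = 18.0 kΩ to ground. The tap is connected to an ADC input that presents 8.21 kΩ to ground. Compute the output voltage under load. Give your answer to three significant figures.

V_out ≈ 7.86 V

The load sits in parallel with Rb: Rb‖R_L = (18.0 × 8.21) / (18.0 + 8.21) = 5.638 kΩ.
V_out = 21.8 × 5.638 / (10.0 + 5.638) = 21.8 × 5.638/15.64 = 7.86 V.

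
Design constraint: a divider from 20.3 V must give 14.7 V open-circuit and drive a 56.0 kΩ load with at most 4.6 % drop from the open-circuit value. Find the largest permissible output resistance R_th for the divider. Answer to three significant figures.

Loading drop = R_th/(R_th + R_L) ≤ 0.0460, so R_th ≤ R_L · ε/(1−ε) = 56.0 kΩ × 0.0460/0.9540 = 2.70 kΩ.
(Any R1, R2 with R2/(R1+R2) = 0.724 and R1‖R2 ≤ 2.70 kΩ will meet the spec.)

R_th ≤ 2.70 kΩ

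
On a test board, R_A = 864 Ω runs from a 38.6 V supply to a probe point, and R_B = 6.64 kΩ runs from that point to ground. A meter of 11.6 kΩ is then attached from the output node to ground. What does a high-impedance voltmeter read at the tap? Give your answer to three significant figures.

V_out ≈ 32.0 V

The load sits in parallel with R_B: R_B‖R_L = (6640 × 11600) / (6640 + 11600) = 4223 Ω.
V_out = 38.6 × 4223 / (864 + 4223) = 38.6 × 4223/5087 = 32.0 V.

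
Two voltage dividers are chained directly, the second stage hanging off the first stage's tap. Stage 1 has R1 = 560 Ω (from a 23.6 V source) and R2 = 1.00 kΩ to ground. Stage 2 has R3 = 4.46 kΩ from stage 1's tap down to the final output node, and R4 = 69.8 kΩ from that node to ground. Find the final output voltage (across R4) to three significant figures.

Stage 2 presents R3+R4 = 74260 Ω as a load on stage 1's tap.
Stage 1's lower leg becomes R2‖(R3+R4) = 986.7 Ω, so V_mid = 23.6 × 986.7/1547 = 15.06 V.
Stage 2 is itself unloaded: V_out = V_mid × R4/(R3+R4) = 15.06 × 69800/74260 = 14.2 V.

V_out ≈ 14.2 V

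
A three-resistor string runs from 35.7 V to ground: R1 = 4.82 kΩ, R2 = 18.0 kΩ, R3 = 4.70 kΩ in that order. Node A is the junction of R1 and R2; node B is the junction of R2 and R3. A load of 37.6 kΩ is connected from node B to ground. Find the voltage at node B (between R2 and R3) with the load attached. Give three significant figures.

At node B, R3 is in parallel with the load: R3‖R_L = 4.178 kΩ.
Below node A the resistance is R2 + (R3‖R_L) = 22.18 kΩ, so V_A = 35.7 × 22.18/27.00 = 29.33 V.
Then V_B = V_A × (R3‖R_L)/(R2 + R3‖R_L) = 29.33 × 4.178/22.18 = 5.52 V.

V ≈ 5.52 V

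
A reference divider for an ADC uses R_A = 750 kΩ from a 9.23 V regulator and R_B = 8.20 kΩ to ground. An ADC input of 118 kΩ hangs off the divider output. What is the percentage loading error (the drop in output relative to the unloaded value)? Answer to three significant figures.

6.43 %

The divider's output (Thévenin) resistance is R_A‖R_B = 8.111 kΩ.
Fractional drop under load = R_th/(R_th + R_L) = 8.111 / (8.111 + 118) = 0.06432.
So the output falls by 6.43 %.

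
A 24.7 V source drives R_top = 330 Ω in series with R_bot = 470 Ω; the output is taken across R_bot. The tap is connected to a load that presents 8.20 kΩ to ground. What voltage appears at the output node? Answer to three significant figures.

The load sits in parallel with R_bot: R_bot‖R_L = (470 × 8200) / (470 + 8200) = 444.5 Ω.
V_out = 24.7 × 444.5 / (330 + 444.5) = 24.7 × 444.5/774.5 = 14.2 V.

V_out ≈ 14.2 V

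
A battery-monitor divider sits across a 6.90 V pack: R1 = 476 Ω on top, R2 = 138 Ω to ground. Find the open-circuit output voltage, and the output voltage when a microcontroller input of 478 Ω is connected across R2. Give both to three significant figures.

Open-circuit: V = 6.90 × 138/(476 + 138) = 1.55 V.
With the load, R2 becomes R2‖R_L = 107.1 Ω, so V = 6.90 × 107.1/583.1 = 1.27 V.

Unloaded: 1.55 V; loaded: 1.27 V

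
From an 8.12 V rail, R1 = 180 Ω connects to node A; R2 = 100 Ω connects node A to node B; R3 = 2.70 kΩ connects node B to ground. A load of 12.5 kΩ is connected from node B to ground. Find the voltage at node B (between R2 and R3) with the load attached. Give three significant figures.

At node B, R3 is in parallel with the load: R3‖R_L = 2220 Ω.
Below node A the resistance is R2 + (R3‖R_L) = 2320 Ω, so V_A = 8.12 × 2320/2500 = 7.535 V.
Then V_B = V_A × (R3‖R_L)/(R2 + R3‖R_L) = 7.535 × 2220/2320 = 7.21 V.

V ≈ 7.21 V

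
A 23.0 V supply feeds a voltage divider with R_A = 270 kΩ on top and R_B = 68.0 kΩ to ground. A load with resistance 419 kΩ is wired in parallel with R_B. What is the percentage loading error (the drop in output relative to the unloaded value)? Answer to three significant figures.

The divider's output (Thévenin) resistance is R_A‖R_B = 54.32 kΩ.
Fractional drop under load = R_th/(R_th + R_L) = 54.32 / (54.32 + 419) = 0.1148.
So the output falls by 11.5 %.

11.5 %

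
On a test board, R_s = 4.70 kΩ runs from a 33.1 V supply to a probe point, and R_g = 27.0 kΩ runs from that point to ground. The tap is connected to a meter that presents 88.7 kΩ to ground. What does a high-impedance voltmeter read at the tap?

V_out ≈ 27.0 V

The load sits in parallel with R_g: R_g‖R_L = (27.0 × 88.7) / (27.0 + 88.7) = 20.70 kΩ.
V_out = 33.1 × 20.70 / (4.70 + 20.70) = 33.1 × 20.70/25.40 = 27.0 V.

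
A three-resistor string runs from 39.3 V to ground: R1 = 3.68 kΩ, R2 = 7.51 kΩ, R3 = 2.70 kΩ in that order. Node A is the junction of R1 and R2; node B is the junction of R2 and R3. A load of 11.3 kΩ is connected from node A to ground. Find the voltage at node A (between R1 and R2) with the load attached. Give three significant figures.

Below node A the series string R2+R3 = 10.21 kΩ sits in parallel with the 11.3 kΩ load: 5.364 kΩ.
V_A = 39.3 × 5.364/(3.68 + 5.364) = 23.3 V.

V ≈ 23.3 V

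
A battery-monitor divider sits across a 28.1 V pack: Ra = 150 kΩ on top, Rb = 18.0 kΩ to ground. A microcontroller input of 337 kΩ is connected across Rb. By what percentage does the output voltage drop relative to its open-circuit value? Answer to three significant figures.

4.55 %

The divider's output (Thévenin) resistance is Ra‖Rb = 16.07 kΩ.
Fractional drop under load = R_th/(R_th + R_L) = 16.07 / (16.07 + 337) = 0.04552.
So the output falls by 4.55 %.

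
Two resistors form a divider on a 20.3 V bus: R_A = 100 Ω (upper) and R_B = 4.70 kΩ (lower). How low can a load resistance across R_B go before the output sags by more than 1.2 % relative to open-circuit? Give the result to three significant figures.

R_L(min) ≈ 8.06 kΩ

Output resistance R_th = R_A‖R_B = (100 × 4700)/4800 = 97.92 Ω.
The fractional drop is R_th/(R_th + R_L); requiring this ≤ 0.0120 gives R_L ≥ R_th(1/0.0120 − 1) = 97.92 × 82.33 = 8.06 kΩ.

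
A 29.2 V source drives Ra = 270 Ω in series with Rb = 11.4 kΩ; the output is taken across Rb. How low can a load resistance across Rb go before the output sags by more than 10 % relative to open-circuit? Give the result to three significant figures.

R_L(min) ≈ 2.37 kΩ

Output resistance R_th = Ra‖Rb = (270 × 11400)/11670 = 263.8 Ω.
The fractional drop is R_th/(R_th + R_L); requiring this ≤ 0.100 gives R_L ≥ R_th(1/0.100 − 1) = 263.8 × 9.000 = 2.37 kΩ.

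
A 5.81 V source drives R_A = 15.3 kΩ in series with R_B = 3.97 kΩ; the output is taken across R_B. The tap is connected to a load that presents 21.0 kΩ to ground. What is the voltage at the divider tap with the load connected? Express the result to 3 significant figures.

The load sits in parallel with R_B: R_B‖R_L = (3.97 × 21.0) / (3.97 + 21.0) = 3.339 kΩ.
V_out = 5.81 × 3.339 / (15.3 + 3.339) = 5.81 × 3.339/18.64 = 1.04 V.

V_out ≈ 1.04 V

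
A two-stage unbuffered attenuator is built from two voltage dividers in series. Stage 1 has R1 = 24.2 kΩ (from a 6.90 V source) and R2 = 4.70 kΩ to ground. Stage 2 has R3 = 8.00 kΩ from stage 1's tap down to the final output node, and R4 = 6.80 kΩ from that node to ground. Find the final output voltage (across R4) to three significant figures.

V_out ≈ 0.407 V

Stage 2 presents R3+R4 = 14.80 kΩ as a load on stage 1's tap.
Stage 1's lower leg becomes R2‖(R3+R4) = 3.567 kΩ, so V_mid = 6.90 × 3.567/27.77 = 0.8864 V.
Stage 2 is itself unloaded: V_out = V_mid × R4/(R3+R4) = 0.8864 × 6.80/14.80 = 0.407 V.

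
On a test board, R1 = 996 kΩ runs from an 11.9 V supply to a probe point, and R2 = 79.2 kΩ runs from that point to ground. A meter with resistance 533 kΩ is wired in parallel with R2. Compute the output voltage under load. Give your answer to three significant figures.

V_out ≈ 0.771 V

The load sits in parallel with R2: R2‖R_L = (79.2 × 533) / (79.2 + 533) = 68.95 kΩ.
V_out = 11.9 × 68.95 / (996 + 68.95) = 11.9 × 68.95/1065 = 0.771 V.
(Unloaded it would have been 0.877 V.)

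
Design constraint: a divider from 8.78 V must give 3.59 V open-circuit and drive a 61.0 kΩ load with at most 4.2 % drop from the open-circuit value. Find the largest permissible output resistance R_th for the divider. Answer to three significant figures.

R_th ≤ 2.67 kΩ

Loading drop = R_th/(R_th + R_L) ≤ 0.0420, so R_th ≤ R_L · ε/(1−ε) = 61.0 kΩ × 0.0420/0.9580 = 2.67 kΩ.
(Any R1, R2 with R2/(R1+R2) = 0.409 and R1‖R2 ≤ 2.67 kΩ will meet the spec.)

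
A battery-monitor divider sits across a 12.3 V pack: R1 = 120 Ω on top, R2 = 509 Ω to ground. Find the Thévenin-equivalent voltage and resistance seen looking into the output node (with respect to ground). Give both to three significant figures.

V_th = 9.95 V, R_th = 97.1 Ω

V_th is the open-circuit tap voltage: 12.3 × 509/(120 + 509) = 9.95 V.
With the supply zeroed, R1 and R2 appear in parallel from the tap: R_th = R1‖R2 = (120 × 509)/629.0 = 97.1 Ω.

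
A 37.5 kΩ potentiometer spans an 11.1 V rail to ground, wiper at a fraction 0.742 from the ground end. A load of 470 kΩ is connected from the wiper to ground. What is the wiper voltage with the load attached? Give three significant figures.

The wiper splits the pot into (1−α)R = 9.675 kΩ above and αR = 27.82 kΩ below.
Lower section ‖ load = 26.27 kΩ.
V_wiper = 11.1 × 26.27/(9.675 + 26.27) = 8.11 V.

V ≈ 8.11 V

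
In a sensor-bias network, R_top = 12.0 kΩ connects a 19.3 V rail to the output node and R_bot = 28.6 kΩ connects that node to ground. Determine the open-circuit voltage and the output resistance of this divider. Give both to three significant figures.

V_th = 13.6 V, R_th = 8.45 kΩ

V_th is the open-circuit tap voltage: 19.3 × 28.6/(12.0 + 28.6) = 13.6 V.
With the supply zeroed, R_top and R_bot appear in parallel from the tap: R_th = R_top‖R_bot = (12.0 × 28.6)/40.60 = 8.45 kΩ.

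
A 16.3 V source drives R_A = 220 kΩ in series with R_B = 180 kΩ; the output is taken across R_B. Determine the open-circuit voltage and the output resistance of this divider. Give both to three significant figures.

V_th = 7.33 V, R_th = 99.0 kΩ

V_th is the open-circuit tap voltage: 16.3 × 180/(220 + 180) = 7.33 V.
With the supply zeroed, R_A and R_B appear in parallel from the tap: R_th = R_A‖R_B = (220 × 180)/400.0 = 99.0 kΩ.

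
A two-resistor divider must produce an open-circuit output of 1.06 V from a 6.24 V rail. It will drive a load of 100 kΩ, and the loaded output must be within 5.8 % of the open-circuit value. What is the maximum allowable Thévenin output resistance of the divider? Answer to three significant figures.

Loading drop = R_th/(R_th + R_L) ≤ 0.0580, so R_th ≤ R_L · ε/(1−ε) = 100 kΩ × 0.0580/0.9420 = 6.16 kΩ.

R_th ≤ 6.16 kΩ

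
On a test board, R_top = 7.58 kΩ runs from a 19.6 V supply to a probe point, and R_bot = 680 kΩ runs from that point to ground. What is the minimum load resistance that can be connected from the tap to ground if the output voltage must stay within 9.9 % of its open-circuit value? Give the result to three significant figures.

Output resistance R_th = R_top‖R_bot = (7.58 × 680)/687.6 = 7.496 kΩ.
The fractional drop is R_th/(R_th + R_L); requiring this ≤ 0.0990 gives R_L ≥ R_th(1/0.0990 − 1) = 7.496 × 9.101 = 68.2 kΩ.

R_L(min) ≈ 68.2 kΩ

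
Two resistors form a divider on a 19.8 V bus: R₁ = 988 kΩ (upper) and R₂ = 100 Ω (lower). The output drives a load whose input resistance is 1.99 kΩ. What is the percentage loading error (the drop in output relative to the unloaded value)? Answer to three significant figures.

4.78 %

The divider's output (Thévenin) resistance is R₁‖R₂ = 99.99 Ω.
Fractional drop under load = R_th/(R_th + R_L) = 99.99 / (99.99 + 1990) = 0.04784.
So the output falls by 4.78 %.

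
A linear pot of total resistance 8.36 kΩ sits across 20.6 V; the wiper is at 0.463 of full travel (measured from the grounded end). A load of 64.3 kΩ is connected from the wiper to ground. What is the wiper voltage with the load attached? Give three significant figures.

V ≈ 9.24 V

The wiper splits the pot into (1−α)R = 4.489 kΩ above and αR = 3.871 kΩ below.
Lower section ‖ load = 3.651 kΩ.
V_wiper = 20.6 × 3.651/(4.489 + 3.651) = 9.24 V.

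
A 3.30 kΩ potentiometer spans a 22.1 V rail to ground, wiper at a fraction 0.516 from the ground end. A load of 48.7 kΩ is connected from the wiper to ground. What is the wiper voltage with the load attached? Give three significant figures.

V ≈ 11.2 V

The wiper splits the pot into (1−α)R = 1.597 kΩ above and αR = 1.703 kΩ below.
Lower section ‖ load = 1.645 kΩ.
V_wiper = 22.1 × 1.645/(1.597 + 1.645) = 11.2 V.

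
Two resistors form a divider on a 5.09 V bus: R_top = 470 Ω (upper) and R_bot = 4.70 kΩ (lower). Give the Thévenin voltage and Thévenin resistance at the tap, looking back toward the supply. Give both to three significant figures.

V_th = 4.63 V, R_th = 427 Ω

V_th is the open-circuit tap voltage: 5.09 × 4700/(470 + 4700) = 4.63 V.
With the supply zeroed, R_top and R_bot appear in parallel from the tap: R_th = R_top‖R_bot = (470 × 4700)/5170 = 427 Ω.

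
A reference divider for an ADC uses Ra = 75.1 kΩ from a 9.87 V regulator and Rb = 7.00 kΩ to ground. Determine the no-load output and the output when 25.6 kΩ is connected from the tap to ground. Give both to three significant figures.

Open-circuit: V = 9.87 × 7.00/(75.1 + 7.00) = 0.842 V.
With the load, Rb becomes Rb‖R_L = 5.497 kΩ, so V = 9.87 × 5.497/80.60 = 0.673 V.

Unloaded: 0.842 V; loaded: 0.673 V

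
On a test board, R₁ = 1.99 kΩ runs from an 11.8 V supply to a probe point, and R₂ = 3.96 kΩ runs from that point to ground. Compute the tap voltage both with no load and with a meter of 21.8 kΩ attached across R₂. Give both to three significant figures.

Unloaded: 7.85 V; loaded: 7.40 V

Open-circuit: V = 11.8 × 3.96/(1.99 + 3.96) = 7.85 V.
With the load, R₂ becomes R₂‖R_L = 3.351 kΩ, so V = 11.8 × 3.351/5.341 = 7.40 V.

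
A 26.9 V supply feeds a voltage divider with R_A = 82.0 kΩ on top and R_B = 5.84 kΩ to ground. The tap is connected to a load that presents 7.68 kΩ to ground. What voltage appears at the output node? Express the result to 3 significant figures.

The load sits in parallel with R_B: R_B‖R_L = (5.84 × 7.68) / (5.84 + 7.68) = 3.317 kΩ.
V_out = 26.9 × 3.317 / (82.0 + 3.317) = 26.9 × 3.317/85.32 = 1.05 V.

V_out ≈ 1.05 V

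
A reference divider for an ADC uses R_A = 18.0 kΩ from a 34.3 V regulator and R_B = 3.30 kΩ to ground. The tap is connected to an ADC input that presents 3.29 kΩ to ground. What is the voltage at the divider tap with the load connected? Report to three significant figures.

The load sits in parallel with R_B: R_B‖R_L = (3.30 × 3.29) / (3.30 + 3.29) = 1.647 kΩ.
V_out = 34.3 × 1.647 / (18.0 + 1.647) = 34.3 × 1.647/19.65 = 2.88 V.

V_out ≈ 2.88 V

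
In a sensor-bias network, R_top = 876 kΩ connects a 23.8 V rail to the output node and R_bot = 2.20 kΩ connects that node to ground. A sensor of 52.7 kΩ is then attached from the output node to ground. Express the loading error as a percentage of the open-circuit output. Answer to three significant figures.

4.00 %

The divider's output (Thévenin) resistance is R_top‖R_bot = 2.194 kΩ.
Fractional drop under load = R_th/(R_th + R_L) = 2.194 / (2.194 + 52.7) = 0.03998.
So the output falls by 4.00 %.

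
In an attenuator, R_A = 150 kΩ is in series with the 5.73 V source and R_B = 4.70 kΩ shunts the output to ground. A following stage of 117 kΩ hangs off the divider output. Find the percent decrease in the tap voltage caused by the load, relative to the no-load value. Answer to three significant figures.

The divider's output (Thévenin) resistance is R_A‖R_B = 4.557 kΩ.
Fractional drop under load = R_th/(R_th + R_L) = 4.557 / (4.557 + 117) = 0.03749.
So the output falls by 3.75 %.

3.75 %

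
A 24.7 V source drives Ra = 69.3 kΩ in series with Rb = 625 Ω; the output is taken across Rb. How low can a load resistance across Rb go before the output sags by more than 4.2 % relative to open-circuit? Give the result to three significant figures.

Output resistance R_th = Ra‖Rb = (69300 × 625)/69920 = 619.4 Ω.
The fractional drop is R_th/(R_th + R_L); requiring this ≤ 0.0420 gives R_L ≥ R_th(1/0.0420 − 1) = 619.4 × 22.81 = 14.1 kΩ.

R_L(min) ≈ 14.1 kΩ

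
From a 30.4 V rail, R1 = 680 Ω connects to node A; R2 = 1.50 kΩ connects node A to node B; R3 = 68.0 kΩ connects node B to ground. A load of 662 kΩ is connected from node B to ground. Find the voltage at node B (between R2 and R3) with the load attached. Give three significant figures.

At node B, R3 is in parallel with the load: R3‖R_L = 61670 Ω.
Below node A the resistance is R2 + (R3‖R_L) = 63170 Ω, so V_A = 30.4 × 63170/63850 = 30.08 V.
Then V_B = V_A × (R3‖R_L)/(R2 + R3‖R_L) = 30.08 × 61670/63170 = 29.4 V.

V ≈ 29.4 V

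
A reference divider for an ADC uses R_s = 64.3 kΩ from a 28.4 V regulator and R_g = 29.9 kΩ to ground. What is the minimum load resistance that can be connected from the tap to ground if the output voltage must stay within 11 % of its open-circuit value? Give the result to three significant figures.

Output resistance R_th = R_s‖R_g = (64.3 × 29.9)/94.20 = 20.41 kΩ.
The fractional drop is R_th/(R_th + R_L); requiring this ≤ 0.110 gives R_L ≥ R_th(1/0.110 − 1) = 20.41 × 8.091 = 165 kΩ.

R_L(min) ≈ 165 kΩ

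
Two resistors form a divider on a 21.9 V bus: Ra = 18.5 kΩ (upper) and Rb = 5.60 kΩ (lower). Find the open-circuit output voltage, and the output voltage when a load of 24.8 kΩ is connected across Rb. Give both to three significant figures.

Unloaded: 5.09 V; loaded: 4.34 V

Open-circuit: V = 21.9 × 5.60/(18.5 + 5.60) = 5.09 V.
With the load, Rb becomes Rb‖R_L = 4.568 kΩ, so V = 21.9 × 4.568/23.07 = 4.34 V.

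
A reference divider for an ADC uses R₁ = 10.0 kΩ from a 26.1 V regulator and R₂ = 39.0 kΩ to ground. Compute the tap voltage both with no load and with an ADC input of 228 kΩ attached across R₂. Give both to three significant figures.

Unloaded: 20.8 V; loaded: 20.1 V

Open-circuit: V = 26.1 × 39.0/(10.0 + 39.0) = 20.8 V.
With the load, R₂ becomes R₂‖R_L = 33.30 kΩ, so V = 26.1 × 33.30/43.30 = 20.1 V.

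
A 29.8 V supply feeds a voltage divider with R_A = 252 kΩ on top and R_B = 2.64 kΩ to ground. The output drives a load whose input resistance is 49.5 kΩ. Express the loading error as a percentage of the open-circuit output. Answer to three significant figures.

5.01 %

The divider's output (Thévenin) resistance is R_A‖R_B = 2.613 kΩ.
Fractional drop under load = R_th/(R_th + R_L) = 2.613 / (2.613 + 49.5) = 0.05013.
So the output falls by 5.01 %.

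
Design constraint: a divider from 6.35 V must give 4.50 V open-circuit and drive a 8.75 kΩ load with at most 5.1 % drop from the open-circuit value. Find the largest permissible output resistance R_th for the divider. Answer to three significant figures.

R_th ≤ 470 Ω

Loading drop = R_th/(R_th + R_L) ≤ 0.0510, so R_th ≤ R_L · ε/(1−ε) = 8.75 kΩ × 0.0510/0.9490 = 470 Ω.
(Any R1, R2 with R2/(R1+R2) = 0.709 and R1‖R2 ≤ 470 Ω will meet the spec.)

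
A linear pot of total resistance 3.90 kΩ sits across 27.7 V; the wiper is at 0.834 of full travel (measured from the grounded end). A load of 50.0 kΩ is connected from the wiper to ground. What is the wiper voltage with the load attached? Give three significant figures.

V ≈ 22.9 V

The wiper splits the pot into (1−α)R = 647.4 Ω above and αR = 3253 Ω below.
Lower section ‖ load = 3054 Ω.
V_wiper = 27.7 × 3054/(647.4 + 3054) = 22.9 V.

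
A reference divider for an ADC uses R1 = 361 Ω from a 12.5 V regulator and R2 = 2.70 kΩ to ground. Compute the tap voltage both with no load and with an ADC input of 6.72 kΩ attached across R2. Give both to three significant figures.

Unloaded: 11.0 V; loaded: 10.5 V

Open-circuit: V = 12.5 × 2700/(361 + 2700) = 11.0 V.
With the load, R2 becomes R2‖R_L = 1926 Ω, so V = 12.5 × 1926/2287 = 10.5 V.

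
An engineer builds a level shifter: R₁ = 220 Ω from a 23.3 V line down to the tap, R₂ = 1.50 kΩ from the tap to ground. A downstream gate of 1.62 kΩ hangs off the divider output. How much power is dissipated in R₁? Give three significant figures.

Total resistance from the source is R₁ + (R₂‖R_L) = 998.8 Ω, so I = 23.3/998.8 Ω = 23.33 mA.
P = I²·R₁ = (23.33 mA)² × 220 Ω = 120 mW.

P ≈ 120 mW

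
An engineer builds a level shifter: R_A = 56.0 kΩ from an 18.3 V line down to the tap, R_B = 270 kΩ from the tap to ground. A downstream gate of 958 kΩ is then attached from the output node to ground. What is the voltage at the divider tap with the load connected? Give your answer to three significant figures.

V_out ≈ 14.5 V

The load sits in parallel with R_B: R_B‖R_L = (270 × 958) / (270 + 958) = 210.6 kΩ.
V_out = 18.3 × 210.6 / (56.0 + 210.6) = 18.3 × 210.6/266.6 = 14.5 V.
(Unloaded it would have been 15.2 V.)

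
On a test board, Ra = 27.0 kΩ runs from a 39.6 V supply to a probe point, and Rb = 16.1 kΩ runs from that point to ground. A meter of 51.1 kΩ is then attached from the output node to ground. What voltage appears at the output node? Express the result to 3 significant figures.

V_out ≈ 12.4 V

The load sits in parallel with Rb: Rb‖R_L = (16.1 × 51.1) / (16.1 + 51.1) = 12.24 kΩ.
V_out = 39.6 × 12.24 / (27.0 + 12.24) = 39.6 × 12.24/39.24 = 12.4 V.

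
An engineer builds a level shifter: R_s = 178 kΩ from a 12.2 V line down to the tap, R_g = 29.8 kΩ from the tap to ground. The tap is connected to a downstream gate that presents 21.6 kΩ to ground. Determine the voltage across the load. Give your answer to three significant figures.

V_out ≈ 0.802 V

The load sits in parallel with R_g: R_g‖R_L = (29.8 × 21.6) / (29.8 + 21.6) = 12.52 kΩ.
V_out = 12.2 × 12.52 / (178 + 12.52) = 12.2 × 12.52/190.5 = 0.802 V.
(Unloaded it would have been 1.75 V.)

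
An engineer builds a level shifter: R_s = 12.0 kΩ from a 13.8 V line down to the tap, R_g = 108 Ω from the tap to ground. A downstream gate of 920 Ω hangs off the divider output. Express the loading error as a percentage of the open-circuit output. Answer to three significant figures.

10.4 %

Unloaded V = 13.8 × 108/12110 = 0.12309 V.
Loaded: R_g‖R_L = 96.65 Ω, giving V = 13.8 × 96.65/12100 = 0.11026 V.
Drop = (0.12309 − 0.11026) / 0.12309 = 10.4 %.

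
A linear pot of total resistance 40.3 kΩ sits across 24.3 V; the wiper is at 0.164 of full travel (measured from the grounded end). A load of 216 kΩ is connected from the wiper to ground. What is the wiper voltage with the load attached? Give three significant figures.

The wiper splits the pot into (1−α)R = 33.69 kΩ above and αR = 6.609 kΩ below.
Lower section ‖ load = 6.413 kΩ.
V_wiper = 24.3 × 6.413/(33.69 + 6.413) = 3.89 V.

V ≈ 3.89 V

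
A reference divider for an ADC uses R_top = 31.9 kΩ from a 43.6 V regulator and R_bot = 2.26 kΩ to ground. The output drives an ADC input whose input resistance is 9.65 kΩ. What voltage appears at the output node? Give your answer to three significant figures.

V_out ≈ 2.37 V

The load sits in parallel with R_bot: R_bot‖R_L = (2.26 × 9.65) / (2.26 + 9.65) = 1.831 kΩ.
V_out = 43.6 × 1.831 / (31.9 + 1.831) = 43.6 × 1.831/33.73 = 2.37 V.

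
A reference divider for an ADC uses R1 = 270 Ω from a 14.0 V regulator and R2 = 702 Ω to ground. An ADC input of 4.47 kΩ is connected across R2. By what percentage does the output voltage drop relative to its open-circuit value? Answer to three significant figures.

4.18 %

The divider's output (Thévenin) resistance is R1‖R2 = 195.0 Ω.
Fractional drop under load = R_th/(R_th + R_L) = 195.0 / (195.0 + 4470) = 0.04180.
So the output falls by 4.18 %.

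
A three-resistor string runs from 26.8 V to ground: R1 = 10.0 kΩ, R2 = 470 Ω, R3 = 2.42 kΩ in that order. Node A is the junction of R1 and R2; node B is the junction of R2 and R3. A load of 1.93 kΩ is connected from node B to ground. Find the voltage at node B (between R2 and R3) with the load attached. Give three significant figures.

V ≈ 2.49 V

At node B, R3 is in parallel with the load: R3‖R_L = 1074 Ω.
Below node A the resistance is R2 + (R3‖R_L) = 1544 Ω, so V_A = 26.8 × 1544/11540 = 3.584 V.
Then V_B = V_A × (R3‖R_L)/(R2 + R3‖R_L) = 3.584 × 1074/1544 = 2.49 V.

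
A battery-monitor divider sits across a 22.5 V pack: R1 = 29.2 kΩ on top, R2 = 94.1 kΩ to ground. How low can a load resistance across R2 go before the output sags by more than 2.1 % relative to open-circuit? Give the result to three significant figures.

Output resistance R_th = R1‖R2 = (29.2 × 94.1)/123.3 = 22.28 kΩ.
The fractional drop is R_th/(R_th + R_L); requiring this ≤ 0.0210 gives R_L ≥ R_th(1/0.0210 − 1) = 22.28 × 46.62 = 1.04 MΩ.

R_L(min) ≈ 1.04 MΩ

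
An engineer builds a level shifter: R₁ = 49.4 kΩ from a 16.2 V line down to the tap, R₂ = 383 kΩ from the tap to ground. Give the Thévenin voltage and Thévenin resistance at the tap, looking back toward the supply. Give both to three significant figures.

V_th is the open-circuit tap voltage: 16.2 × 383/(49.4 + 383) = 14.3 V.
With the supply zeroed, R₁ and R₂ appear in parallel from the tap: R_th = R₁‖R₂ = (49.4 × 383)/432.4 = 43.8 kΩ.

V_th = 14.3 V, R_th = 43.8 kΩ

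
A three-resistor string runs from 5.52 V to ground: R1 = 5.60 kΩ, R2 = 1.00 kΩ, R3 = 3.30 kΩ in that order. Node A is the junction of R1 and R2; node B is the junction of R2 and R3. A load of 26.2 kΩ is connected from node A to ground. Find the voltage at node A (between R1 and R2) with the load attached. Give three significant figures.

V ≈ 2.19 V

Below node A the series string R2+R3 = 4.300 kΩ sits in parallel with the 26.2 kΩ load: 3.694 kΩ.
V_A = 5.52 × 3.694/(5.60 + 3.694) = 2.19 V.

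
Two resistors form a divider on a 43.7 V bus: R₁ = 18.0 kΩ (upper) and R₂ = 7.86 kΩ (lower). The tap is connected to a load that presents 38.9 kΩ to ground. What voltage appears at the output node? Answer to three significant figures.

The load sits in parallel with R₂: R₂‖R_L = (7.86 × 38.9) / (7.86 + 38.9) = 6.539 kΩ.
V_out = 43.7 × 6.539 / (18.0 + 6.539) = 43.7 × 6.539/24.54 = 11.6 V.

V_out ≈ 11.6 V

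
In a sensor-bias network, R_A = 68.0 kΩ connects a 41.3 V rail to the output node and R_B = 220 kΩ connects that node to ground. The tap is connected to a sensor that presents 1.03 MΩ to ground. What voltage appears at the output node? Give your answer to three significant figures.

The load sits in parallel with R_B: R_B‖R_L = (220 × 1030) / (220 + 1030) = 181.3 kΩ.
V_out = 41.3 × 181.3 / (68.0 + 181.3) = 41.3 × 181.3/249.3 = 30.0 V.
(Unloaded it would have been 31.5 V.)

V_out ≈ 30.0 V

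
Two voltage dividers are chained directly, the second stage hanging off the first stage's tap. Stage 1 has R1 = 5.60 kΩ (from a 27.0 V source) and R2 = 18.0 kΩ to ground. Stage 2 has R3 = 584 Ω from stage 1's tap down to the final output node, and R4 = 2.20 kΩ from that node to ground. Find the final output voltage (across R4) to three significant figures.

Stage 2 presents R3+R4 = 2784 Ω as a load on stage 1's tap.
Stage 1's lower leg becomes R2‖(R3+R4) = 2411 Ω, so V_mid = 27.0 × 2411/8011 = 8.126 V.
Stage 2 is itself unloaded: V_out = V_mid × R4/(R3+R4) = 8.126 × 2200/2784 = 6.42 V.

V_out ≈ 6.42 V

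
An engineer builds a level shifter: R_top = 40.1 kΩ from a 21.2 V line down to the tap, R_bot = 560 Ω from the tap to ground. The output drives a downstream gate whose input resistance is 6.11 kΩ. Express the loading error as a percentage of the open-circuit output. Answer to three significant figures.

Unloaded V = 21.2 × 560/40660 = 0.29198 V.
Loaded: R_bot‖R_L = 513.0 Ω, giving V = 21.2 × 513.0/40610 = 0.26778 V.
Drop = (0.29198 − 0.26778) / 0.29198 = 8.29 %.

8.29 %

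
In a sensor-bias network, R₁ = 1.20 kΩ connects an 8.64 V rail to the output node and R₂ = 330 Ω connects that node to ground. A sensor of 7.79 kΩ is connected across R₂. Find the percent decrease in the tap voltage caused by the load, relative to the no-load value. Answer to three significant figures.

The divider's output (Thévenin) resistance is R₁‖R₂ = 258.8 Ω.
Fractional drop under load = R_th/(R_th + R_L) = 258.8 / (258.8 + 7790) = 0.03216.
So the output falls by 3.22 %.

3.22 %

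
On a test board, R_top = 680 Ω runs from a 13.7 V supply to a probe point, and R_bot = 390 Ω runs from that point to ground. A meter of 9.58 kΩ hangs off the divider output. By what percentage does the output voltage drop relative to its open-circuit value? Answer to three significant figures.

2.52 %

The divider's output (Thévenin) resistance is R_top‖R_bot = 247.9 Ω.
Fractional drop under load = R_th/(R_th + R_L) = 247.9 / (247.9 + 9580) = 0.02522.
So the output falls by 2.52 %.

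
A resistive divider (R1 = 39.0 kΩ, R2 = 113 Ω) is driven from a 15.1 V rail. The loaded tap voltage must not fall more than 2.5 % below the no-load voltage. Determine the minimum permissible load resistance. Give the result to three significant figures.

Output resistance R_th = R1‖R2 = (39000 × 113)/39110 = 112.7 Ω.
The fractional drop is R_th/(R_th + R_L); requiring this ≤ 0.0250 gives R_L ≥ R_th(1/0.0250 − 1) = 112.7 × 39.00 = 4.39 kΩ.

R_L(min) ≈ 4.39 kΩ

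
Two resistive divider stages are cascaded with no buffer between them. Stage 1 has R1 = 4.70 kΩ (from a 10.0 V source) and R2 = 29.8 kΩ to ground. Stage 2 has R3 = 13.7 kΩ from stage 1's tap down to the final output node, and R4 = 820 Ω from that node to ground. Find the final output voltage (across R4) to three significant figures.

Stage 2 presents R3+R4 = 14520 Ω as a load on stage 1's tap.
Stage 1's lower leg becomes R2‖(R3+R4) = 9763 Ω, so V_mid = 10.0 × 9763/14460 = 6.750 V.
Stage 2 is itself unloaded: V_out = V_mid × R4/(R3+R4) = 6.750 × 820/14520 = 0.381 V.

V_out ≈ 0.381 V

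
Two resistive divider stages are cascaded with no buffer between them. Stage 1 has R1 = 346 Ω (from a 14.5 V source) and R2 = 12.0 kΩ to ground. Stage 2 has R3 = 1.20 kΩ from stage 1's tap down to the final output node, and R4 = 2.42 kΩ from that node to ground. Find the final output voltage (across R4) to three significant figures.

Stage 2 presents R3+R4 = 3620 Ω as a load on stage 1's tap.
Stage 1's lower leg becomes R2‖(R3+R4) = 2781 Ω, so V_mid = 14.5 × 2781/3127 = 12.90 V.
Stage 2 is itself unloaded: V_out = V_mid × R4/(R3+R4) = 12.90 × 2420/3620 = 8.62 V.

V_out ≈ 8.62 V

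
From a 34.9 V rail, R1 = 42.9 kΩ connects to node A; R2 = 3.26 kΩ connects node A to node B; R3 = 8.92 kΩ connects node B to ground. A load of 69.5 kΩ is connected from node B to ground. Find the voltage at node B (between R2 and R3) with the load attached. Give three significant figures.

At node B, R3 is in parallel with the load: R3‖R_L = 7.905 kΩ.
Below node A the resistance is R2 + (R3‖R_L) = 11.17 kΩ, so V_A = 34.9 × 11.17/54.07 = 7.207 V.
Then V_B = V_A × (R3‖R_L)/(R2 + R3‖R_L) = 7.207 × 7.905/11.17 = 5.10 V.

V ≈ 5.10 V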